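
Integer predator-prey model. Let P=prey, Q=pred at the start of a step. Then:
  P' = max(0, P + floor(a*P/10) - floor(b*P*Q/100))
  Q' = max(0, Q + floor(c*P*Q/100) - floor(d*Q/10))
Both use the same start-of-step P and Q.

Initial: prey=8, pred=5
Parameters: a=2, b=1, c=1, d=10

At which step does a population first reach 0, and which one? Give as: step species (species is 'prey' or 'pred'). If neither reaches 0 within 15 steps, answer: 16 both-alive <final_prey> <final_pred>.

Step 1: prey: 8+1-0=9; pred: 5+0-5=0
First extinction: pred at step 1

Answer: 1 pred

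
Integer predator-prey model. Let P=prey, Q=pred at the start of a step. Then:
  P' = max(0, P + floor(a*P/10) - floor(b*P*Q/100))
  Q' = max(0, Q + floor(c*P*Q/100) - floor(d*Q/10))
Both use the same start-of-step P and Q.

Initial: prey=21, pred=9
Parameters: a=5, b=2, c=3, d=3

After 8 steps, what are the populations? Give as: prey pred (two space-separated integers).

Step 1: prey: 21+10-3=28; pred: 9+5-2=12
Step 2: prey: 28+14-6=36; pred: 12+10-3=19
Step 3: prey: 36+18-13=41; pred: 19+20-5=34
Step 4: prey: 41+20-27=34; pred: 34+41-10=65
Step 5: prey: 34+17-44=7; pred: 65+66-19=112
Step 6: prey: 7+3-15=0; pred: 112+23-33=102
Step 7: prey: 0+0-0=0; pred: 102+0-30=72
Step 8: prey: 0+0-0=0; pred: 72+0-21=51

Answer: 0 51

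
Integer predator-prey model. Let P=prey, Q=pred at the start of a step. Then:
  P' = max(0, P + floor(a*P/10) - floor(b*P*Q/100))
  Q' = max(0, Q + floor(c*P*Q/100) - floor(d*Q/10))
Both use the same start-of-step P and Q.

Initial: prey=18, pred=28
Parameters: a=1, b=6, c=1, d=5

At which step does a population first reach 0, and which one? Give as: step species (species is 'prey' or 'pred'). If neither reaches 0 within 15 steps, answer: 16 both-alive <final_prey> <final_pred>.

Answer: 1 prey

Derivation:
Step 1: prey: 18+1-30=0; pred: 28+5-14=19
First extinction: prey at step 1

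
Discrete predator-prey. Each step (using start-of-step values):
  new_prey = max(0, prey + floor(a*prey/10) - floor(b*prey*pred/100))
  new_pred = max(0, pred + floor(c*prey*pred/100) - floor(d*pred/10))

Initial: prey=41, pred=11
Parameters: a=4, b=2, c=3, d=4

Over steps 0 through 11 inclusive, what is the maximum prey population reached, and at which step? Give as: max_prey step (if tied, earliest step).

Step 1: prey: 41+16-9=48; pred: 11+13-4=20
Step 2: prey: 48+19-19=48; pred: 20+28-8=40
Step 3: prey: 48+19-38=29; pred: 40+57-16=81
Step 4: prey: 29+11-46=0; pred: 81+70-32=119
Step 5: prey: 0+0-0=0; pred: 119+0-47=72
Step 6: prey: 0+0-0=0; pred: 72+0-28=44
Step 7: prey: 0+0-0=0; pred: 44+0-17=27
Step 8: prey: 0+0-0=0; pred: 27+0-10=17
Step 9: prey: 0+0-0=0; pred: 17+0-6=11
Step 10: prey: 0+0-0=0; pred: 11+0-4=7
Step 11: prey: 0+0-0=0; pred: 7+0-2=5
Max prey = 48 at step 1

Answer: 48 1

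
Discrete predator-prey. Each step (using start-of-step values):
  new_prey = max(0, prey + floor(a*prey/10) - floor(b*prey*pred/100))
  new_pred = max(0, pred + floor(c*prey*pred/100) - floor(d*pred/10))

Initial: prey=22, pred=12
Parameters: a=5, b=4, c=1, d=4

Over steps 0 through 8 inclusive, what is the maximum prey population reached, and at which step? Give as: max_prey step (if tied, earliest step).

Answer: 71 8

Derivation:
Step 1: prey: 22+11-10=23; pred: 12+2-4=10
Step 2: prey: 23+11-9=25; pred: 10+2-4=8
Step 3: prey: 25+12-8=29; pred: 8+2-3=7
Step 4: prey: 29+14-8=35; pred: 7+2-2=7
Step 5: prey: 35+17-9=43; pred: 7+2-2=7
Step 6: prey: 43+21-12=52; pred: 7+3-2=8
Step 7: prey: 52+26-16=62; pred: 8+4-3=9
Step 8: prey: 62+31-22=71; pred: 9+5-3=11
Max prey = 71 at step 8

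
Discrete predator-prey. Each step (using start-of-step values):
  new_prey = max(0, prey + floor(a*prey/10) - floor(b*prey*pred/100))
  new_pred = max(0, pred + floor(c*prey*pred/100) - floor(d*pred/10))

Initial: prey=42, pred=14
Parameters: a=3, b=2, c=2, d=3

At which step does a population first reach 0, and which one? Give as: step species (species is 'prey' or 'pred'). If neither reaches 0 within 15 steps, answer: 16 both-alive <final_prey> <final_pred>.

Answer: 16 both-alive 1 3

Derivation:
Step 1: prey: 42+12-11=43; pred: 14+11-4=21
Step 2: prey: 43+12-18=37; pred: 21+18-6=33
Step 3: prey: 37+11-24=24; pred: 33+24-9=48
Step 4: prey: 24+7-23=8; pred: 48+23-14=57
Step 5: prey: 8+2-9=1; pred: 57+9-17=49
Step 6: prey: 1+0-0=1; pred: 49+0-14=35
Step 7: prey: 1+0-0=1; pred: 35+0-10=25
Step 8: prey: 1+0-0=1; pred: 25+0-7=18
Step 9: prey: 1+0-0=1; pred: 18+0-5=13
Step 10: prey: 1+0-0=1; pred: 13+0-3=10
Step 11: prey: 1+0-0=1; pred: 10+0-3=7
Step 12: prey: 1+0-0=1; pred: 7+0-2=5
Step 13: prey: 1+0-0=1; pred: 5+0-1=4
Step 14: prey: 1+0-0=1; pred: 4+0-1=3
Step 15: prey: 1+0-0=1; pred: 3+0-0=3
No extinction within 15 steps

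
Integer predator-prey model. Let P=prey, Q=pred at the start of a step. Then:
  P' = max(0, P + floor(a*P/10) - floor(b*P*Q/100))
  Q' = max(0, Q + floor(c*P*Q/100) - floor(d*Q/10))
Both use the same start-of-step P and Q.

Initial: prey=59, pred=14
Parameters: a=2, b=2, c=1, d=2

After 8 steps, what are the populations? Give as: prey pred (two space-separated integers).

Step 1: prey: 59+11-16=54; pred: 14+8-2=20
Step 2: prey: 54+10-21=43; pred: 20+10-4=26
Step 3: prey: 43+8-22=29; pred: 26+11-5=32
Step 4: prey: 29+5-18=16; pred: 32+9-6=35
Step 5: prey: 16+3-11=8; pred: 35+5-7=33
Step 6: prey: 8+1-5=4; pred: 33+2-6=29
Step 7: prey: 4+0-2=2; pred: 29+1-5=25
Step 8: prey: 2+0-1=1; pred: 25+0-5=20

Answer: 1 20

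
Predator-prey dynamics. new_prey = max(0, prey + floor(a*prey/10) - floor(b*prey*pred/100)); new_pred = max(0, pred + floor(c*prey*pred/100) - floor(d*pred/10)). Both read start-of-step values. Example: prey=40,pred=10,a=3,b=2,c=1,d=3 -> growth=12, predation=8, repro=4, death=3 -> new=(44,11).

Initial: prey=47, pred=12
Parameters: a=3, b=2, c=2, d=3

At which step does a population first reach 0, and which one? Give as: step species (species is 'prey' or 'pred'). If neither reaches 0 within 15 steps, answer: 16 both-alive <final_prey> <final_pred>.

Answer: 5 prey

Derivation:
Step 1: prey: 47+14-11=50; pred: 12+11-3=20
Step 2: prey: 50+15-20=45; pred: 20+20-6=34
Step 3: prey: 45+13-30=28; pred: 34+30-10=54
Step 4: prey: 28+8-30=6; pred: 54+30-16=68
Step 5: prey: 6+1-8=0; pred: 68+8-20=56
First extinction: prey at step 5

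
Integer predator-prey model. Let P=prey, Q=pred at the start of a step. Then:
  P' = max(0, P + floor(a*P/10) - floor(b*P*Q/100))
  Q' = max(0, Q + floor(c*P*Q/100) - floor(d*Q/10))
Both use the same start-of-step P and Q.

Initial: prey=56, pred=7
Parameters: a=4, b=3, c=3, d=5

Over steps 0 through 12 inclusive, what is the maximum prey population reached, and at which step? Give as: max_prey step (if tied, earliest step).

Answer: 67 1

Derivation:
Step 1: prey: 56+22-11=67; pred: 7+11-3=15
Step 2: prey: 67+26-30=63; pred: 15+30-7=38
Step 3: prey: 63+25-71=17; pred: 38+71-19=90
Step 4: prey: 17+6-45=0; pred: 90+45-45=90
Step 5: prey: 0+0-0=0; pred: 90+0-45=45
Step 6: prey: 0+0-0=0; pred: 45+0-22=23
Step 7: prey: 0+0-0=0; pred: 23+0-11=12
Step 8: prey: 0+0-0=0; pred: 12+0-6=6
Step 9: prey: 0+0-0=0; pred: 6+0-3=3
Step 10: prey: 0+0-0=0; pred: 3+0-1=2
Step 11: prey: 0+0-0=0; pred: 2+0-1=1
Step 12: prey: 0+0-0=0; pred: 1+0-0=1
Max prey = 67 at step 1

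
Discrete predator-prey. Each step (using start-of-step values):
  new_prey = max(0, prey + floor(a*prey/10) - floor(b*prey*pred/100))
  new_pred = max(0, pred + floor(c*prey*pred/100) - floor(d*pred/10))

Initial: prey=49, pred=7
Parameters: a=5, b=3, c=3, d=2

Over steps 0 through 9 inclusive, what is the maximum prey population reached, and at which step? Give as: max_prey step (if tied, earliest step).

Step 1: prey: 49+24-10=63; pred: 7+10-1=16
Step 2: prey: 63+31-30=64; pred: 16+30-3=43
Step 3: prey: 64+32-82=14; pred: 43+82-8=117
Step 4: prey: 14+7-49=0; pred: 117+49-23=143
Step 5: prey: 0+0-0=0; pred: 143+0-28=115
Step 6: prey: 0+0-0=0; pred: 115+0-23=92
Step 7: prey: 0+0-0=0; pred: 92+0-18=74
Step 8: prey: 0+0-0=0; pred: 74+0-14=60
Step 9: prey: 0+0-0=0; pred: 60+0-12=48
Max prey = 64 at step 2

Answer: 64 2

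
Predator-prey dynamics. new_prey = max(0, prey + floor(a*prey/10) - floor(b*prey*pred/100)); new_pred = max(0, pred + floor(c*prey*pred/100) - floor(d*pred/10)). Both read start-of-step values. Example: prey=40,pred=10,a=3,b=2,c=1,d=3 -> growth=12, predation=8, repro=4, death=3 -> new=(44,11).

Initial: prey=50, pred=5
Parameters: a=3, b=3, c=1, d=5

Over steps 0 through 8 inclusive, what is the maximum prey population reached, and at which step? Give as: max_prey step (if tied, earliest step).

Step 1: prey: 50+15-7=58; pred: 5+2-2=5
Step 2: prey: 58+17-8=67; pred: 5+2-2=5
Step 3: prey: 67+20-10=77; pred: 5+3-2=6
Step 4: prey: 77+23-13=87; pred: 6+4-3=7
Step 5: prey: 87+26-18=95; pred: 7+6-3=10
Step 6: prey: 95+28-28=95; pred: 10+9-5=14
Step 7: prey: 95+28-39=84; pred: 14+13-7=20
Step 8: prey: 84+25-50=59; pred: 20+16-10=26
Max prey = 95 at step 5

Answer: 95 5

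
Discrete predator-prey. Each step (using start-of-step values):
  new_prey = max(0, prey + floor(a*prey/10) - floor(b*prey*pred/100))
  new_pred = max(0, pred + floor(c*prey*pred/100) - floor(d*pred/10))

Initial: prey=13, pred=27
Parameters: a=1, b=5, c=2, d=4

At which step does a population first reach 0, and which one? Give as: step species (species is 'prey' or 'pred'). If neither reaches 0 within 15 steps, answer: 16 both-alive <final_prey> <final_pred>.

Answer: 1 prey

Derivation:
Step 1: prey: 13+1-17=0; pred: 27+7-10=24
First extinction: prey at step 1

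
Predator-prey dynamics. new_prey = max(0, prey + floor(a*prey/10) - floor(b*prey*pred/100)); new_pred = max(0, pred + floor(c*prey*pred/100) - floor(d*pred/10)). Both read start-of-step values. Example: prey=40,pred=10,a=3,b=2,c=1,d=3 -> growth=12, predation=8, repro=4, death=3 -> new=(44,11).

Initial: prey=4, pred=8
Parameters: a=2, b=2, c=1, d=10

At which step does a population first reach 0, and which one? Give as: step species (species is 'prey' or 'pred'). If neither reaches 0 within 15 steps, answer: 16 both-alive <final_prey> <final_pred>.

Answer: 1 pred

Derivation:
Step 1: prey: 4+0-0=4; pred: 8+0-8=0
First extinction: pred at step 1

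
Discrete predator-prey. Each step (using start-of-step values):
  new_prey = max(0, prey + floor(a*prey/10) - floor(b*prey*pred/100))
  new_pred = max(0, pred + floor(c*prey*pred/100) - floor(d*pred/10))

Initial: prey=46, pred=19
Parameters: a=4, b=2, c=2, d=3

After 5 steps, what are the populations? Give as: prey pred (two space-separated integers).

Step 1: prey: 46+18-17=47; pred: 19+17-5=31
Step 2: prey: 47+18-29=36; pred: 31+29-9=51
Step 3: prey: 36+14-36=14; pred: 51+36-15=72
Step 4: prey: 14+5-20=0; pred: 72+20-21=71
Step 5: prey: 0+0-0=0; pred: 71+0-21=50

Answer: 0 50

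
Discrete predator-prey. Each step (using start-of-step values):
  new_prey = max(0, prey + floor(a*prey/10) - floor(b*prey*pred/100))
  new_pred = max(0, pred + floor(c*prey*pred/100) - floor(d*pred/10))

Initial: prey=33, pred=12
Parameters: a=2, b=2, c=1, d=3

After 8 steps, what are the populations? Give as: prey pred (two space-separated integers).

Answer: 25 12

Derivation:
Step 1: prey: 33+6-7=32; pred: 12+3-3=12
Step 2: prey: 32+6-7=31; pred: 12+3-3=12
Step 3: prey: 31+6-7=30; pred: 12+3-3=12
Step 4: prey: 30+6-7=29; pred: 12+3-3=12
Step 5: prey: 29+5-6=28; pred: 12+3-3=12
Step 6: prey: 28+5-6=27; pred: 12+3-3=12
Step 7: prey: 27+5-6=26; pred: 12+3-3=12
Step 8: prey: 26+5-6=25; pred: 12+3-3=12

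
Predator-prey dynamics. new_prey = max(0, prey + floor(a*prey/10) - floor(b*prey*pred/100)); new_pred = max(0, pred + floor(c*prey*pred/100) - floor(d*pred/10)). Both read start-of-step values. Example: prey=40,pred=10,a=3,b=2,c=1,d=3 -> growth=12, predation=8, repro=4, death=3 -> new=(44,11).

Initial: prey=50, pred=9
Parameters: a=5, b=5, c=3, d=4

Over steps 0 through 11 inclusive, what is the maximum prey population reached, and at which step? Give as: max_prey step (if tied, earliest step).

Step 1: prey: 50+25-22=53; pred: 9+13-3=19
Step 2: prey: 53+26-50=29; pred: 19+30-7=42
Step 3: prey: 29+14-60=0; pred: 42+36-16=62
Step 4: prey: 0+0-0=0; pred: 62+0-24=38
Step 5: prey: 0+0-0=0; pred: 38+0-15=23
Step 6: prey: 0+0-0=0; pred: 23+0-9=14
Step 7: prey: 0+0-0=0; pred: 14+0-5=9
Step 8: prey: 0+0-0=0; pred: 9+0-3=6
Step 9: prey: 0+0-0=0; pred: 6+0-2=4
Step 10: prey: 0+0-0=0; pred: 4+0-1=3
Step 11: prey: 0+0-0=0; pred: 3+0-1=2
Max prey = 53 at step 1

Answer: 53 1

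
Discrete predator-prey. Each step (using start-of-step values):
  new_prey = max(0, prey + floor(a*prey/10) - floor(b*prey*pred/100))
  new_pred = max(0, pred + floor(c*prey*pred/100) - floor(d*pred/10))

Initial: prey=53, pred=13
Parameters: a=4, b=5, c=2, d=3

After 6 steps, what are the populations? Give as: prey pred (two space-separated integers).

Step 1: prey: 53+21-34=40; pred: 13+13-3=23
Step 2: prey: 40+16-46=10; pred: 23+18-6=35
Step 3: prey: 10+4-17=0; pred: 35+7-10=32
Step 4: prey: 0+0-0=0; pred: 32+0-9=23
Step 5: prey: 0+0-0=0; pred: 23+0-6=17
Step 6: prey: 0+0-0=0; pred: 17+0-5=12

Answer: 0 12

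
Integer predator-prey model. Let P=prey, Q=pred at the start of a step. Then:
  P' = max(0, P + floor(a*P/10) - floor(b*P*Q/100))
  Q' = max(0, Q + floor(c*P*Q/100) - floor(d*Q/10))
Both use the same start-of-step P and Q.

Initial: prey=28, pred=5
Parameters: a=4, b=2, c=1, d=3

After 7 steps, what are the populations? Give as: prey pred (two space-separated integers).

Step 1: prey: 28+11-2=37; pred: 5+1-1=5
Step 2: prey: 37+14-3=48; pred: 5+1-1=5
Step 3: prey: 48+19-4=63; pred: 5+2-1=6
Step 4: prey: 63+25-7=81; pred: 6+3-1=8
Step 5: prey: 81+32-12=101; pred: 8+6-2=12
Step 6: prey: 101+40-24=117; pred: 12+12-3=21
Step 7: prey: 117+46-49=114; pred: 21+24-6=39

Answer: 114 39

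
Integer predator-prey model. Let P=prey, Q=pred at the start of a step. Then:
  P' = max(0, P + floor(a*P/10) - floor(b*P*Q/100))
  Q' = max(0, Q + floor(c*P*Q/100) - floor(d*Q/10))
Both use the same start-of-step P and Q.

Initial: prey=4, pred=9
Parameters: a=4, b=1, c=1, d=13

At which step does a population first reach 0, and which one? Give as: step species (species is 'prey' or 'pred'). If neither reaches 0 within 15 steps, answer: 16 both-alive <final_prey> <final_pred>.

Step 1: prey: 4+1-0=5; pred: 9+0-11=0
First extinction: pred at step 1

Answer: 1 pred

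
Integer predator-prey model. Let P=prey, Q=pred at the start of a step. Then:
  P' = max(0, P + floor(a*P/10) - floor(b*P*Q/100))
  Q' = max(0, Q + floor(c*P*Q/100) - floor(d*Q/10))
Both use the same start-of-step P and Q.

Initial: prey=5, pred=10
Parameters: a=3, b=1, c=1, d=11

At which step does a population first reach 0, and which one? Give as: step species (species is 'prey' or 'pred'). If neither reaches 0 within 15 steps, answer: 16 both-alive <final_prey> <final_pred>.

Step 1: prey: 5+1-0=6; pred: 10+0-11=0
First extinction: pred at step 1

Answer: 1 pred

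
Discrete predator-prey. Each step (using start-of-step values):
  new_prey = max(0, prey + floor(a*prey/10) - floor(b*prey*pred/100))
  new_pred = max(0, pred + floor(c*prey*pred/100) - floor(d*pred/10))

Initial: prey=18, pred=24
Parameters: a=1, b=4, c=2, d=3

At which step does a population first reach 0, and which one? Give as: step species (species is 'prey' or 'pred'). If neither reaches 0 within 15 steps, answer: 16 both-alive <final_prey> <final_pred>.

Answer: 2 prey

Derivation:
Step 1: prey: 18+1-17=2; pred: 24+8-7=25
Step 2: prey: 2+0-2=0; pred: 25+1-7=19
First extinction: prey at step 2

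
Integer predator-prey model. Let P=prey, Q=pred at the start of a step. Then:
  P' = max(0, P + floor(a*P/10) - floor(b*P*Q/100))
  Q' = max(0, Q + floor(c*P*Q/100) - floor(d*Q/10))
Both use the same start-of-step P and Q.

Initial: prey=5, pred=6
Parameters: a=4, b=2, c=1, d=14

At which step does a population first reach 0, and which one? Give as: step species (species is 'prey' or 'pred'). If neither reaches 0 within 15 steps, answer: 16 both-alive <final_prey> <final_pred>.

Answer: 1 pred

Derivation:
Step 1: prey: 5+2-0=7; pred: 6+0-8=0
First extinction: pred at step 1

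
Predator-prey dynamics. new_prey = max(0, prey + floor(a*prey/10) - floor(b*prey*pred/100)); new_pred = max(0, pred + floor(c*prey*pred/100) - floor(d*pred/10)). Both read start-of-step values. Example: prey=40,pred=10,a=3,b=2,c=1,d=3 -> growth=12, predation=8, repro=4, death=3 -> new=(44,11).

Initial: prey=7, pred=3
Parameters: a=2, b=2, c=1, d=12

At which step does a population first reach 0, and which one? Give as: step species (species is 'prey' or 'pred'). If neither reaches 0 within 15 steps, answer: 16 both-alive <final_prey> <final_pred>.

Answer: 1 pred

Derivation:
Step 1: prey: 7+1-0=8; pred: 3+0-3=0
First extinction: pred at step 1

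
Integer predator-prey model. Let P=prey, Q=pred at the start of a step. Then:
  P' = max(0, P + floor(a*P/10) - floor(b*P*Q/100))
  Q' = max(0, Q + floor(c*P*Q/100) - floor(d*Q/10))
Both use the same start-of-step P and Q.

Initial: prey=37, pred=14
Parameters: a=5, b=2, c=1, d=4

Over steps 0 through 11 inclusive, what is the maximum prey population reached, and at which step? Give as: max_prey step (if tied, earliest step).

Step 1: prey: 37+18-10=45; pred: 14+5-5=14
Step 2: prey: 45+22-12=55; pred: 14+6-5=15
Step 3: prey: 55+27-16=66; pred: 15+8-6=17
Step 4: prey: 66+33-22=77; pred: 17+11-6=22
Step 5: prey: 77+38-33=82; pred: 22+16-8=30
Step 6: prey: 82+41-49=74; pred: 30+24-12=42
Step 7: prey: 74+37-62=49; pred: 42+31-16=57
Step 8: prey: 49+24-55=18; pred: 57+27-22=62
Step 9: prey: 18+9-22=5; pred: 62+11-24=49
Step 10: prey: 5+2-4=3; pred: 49+2-19=32
Step 11: prey: 3+1-1=3; pred: 32+0-12=20
Max prey = 82 at step 5

Answer: 82 5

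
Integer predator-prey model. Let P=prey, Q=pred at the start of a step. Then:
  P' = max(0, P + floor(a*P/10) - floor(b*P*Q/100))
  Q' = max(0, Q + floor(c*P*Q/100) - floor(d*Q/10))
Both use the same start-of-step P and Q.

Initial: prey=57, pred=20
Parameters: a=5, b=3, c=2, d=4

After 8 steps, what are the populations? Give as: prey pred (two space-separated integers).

Step 1: prey: 57+28-34=51; pred: 20+22-8=34
Step 2: prey: 51+25-52=24; pred: 34+34-13=55
Step 3: prey: 24+12-39=0; pred: 55+26-22=59
Step 4: prey: 0+0-0=0; pred: 59+0-23=36
Step 5: prey: 0+0-0=0; pred: 36+0-14=22
Step 6: prey: 0+0-0=0; pred: 22+0-8=14
Step 7: prey: 0+0-0=0; pred: 14+0-5=9
Step 8: prey: 0+0-0=0; pred: 9+0-3=6

Answer: 0 6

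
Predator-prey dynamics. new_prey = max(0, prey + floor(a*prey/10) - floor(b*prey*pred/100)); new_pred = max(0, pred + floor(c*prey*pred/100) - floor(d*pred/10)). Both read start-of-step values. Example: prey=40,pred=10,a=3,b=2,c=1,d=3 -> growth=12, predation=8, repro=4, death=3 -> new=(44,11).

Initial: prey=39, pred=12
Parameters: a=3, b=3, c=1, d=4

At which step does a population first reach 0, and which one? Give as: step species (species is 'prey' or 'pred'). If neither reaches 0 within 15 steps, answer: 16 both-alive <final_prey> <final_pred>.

Step 1: prey: 39+11-14=36; pred: 12+4-4=12
Step 2: prey: 36+10-12=34; pred: 12+4-4=12
Step 3: prey: 34+10-12=32; pred: 12+4-4=12
Step 4: prey: 32+9-11=30; pred: 12+3-4=11
Step 5: prey: 30+9-9=30; pred: 11+3-4=10
Step 6: prey: 30+9-9=30; pred: 10+3-4=9
Step 7: prey: 30+9-8=31; pred: 9+2-3=8
Step 8: prey: 31+9-7=33; pred: 8+2-3=7
Step 9: prey: 33+9-6=36; pred: 7+2-2=7
Step 10: prey: 36+10-7=39; pred: 7+2-2=7
Step 11: prey: 39+11-8=42; pred: 7+2-2=7
Step 12: prey: 42+12-8=46; pred: 7+2-2=7
Step 13: prey: 46+13-9=50; pred: 7+3-2=8
Step 14: prey: 50+15-12=53; pred: 8+4-3=9
Step 15: prey: 53+15-14=54; pred: 9+4-3=10
No extinction within 15 steps

Answer: 16 both-alive 54 10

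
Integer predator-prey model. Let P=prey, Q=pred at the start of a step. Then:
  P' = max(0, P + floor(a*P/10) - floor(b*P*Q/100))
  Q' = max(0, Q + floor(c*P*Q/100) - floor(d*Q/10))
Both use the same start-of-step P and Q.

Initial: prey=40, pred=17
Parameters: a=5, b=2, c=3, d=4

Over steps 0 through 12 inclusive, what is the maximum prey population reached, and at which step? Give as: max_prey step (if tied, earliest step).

Answer: 47 1

Derivation:
Step 1: prey: 40+20-13=47; pred: 17+20-6=31
Step 2: prey: 47+23-29=41; pred: 31+43-12=62
Step 3: prey: 41+20-50=11; pred: 62+76-24=114
Step 4: prey: 11+5-25=0; pred: 114+37-45=106
Step 5: prey: 0+0-0=0; pred: 106+0-42=64
Step 6: prey: 0+0-0=0; pred: 64+0-25=39
Step 7: prey: 0+0-0=0; pred: 39+0-15=24
Step 8: prey: 0+0-0=0; pred: 24+0-9=15
Step 9: prey: 0+0-0=0; pred: 15+0-6=9
Step 10: prey: 0+0-0=0; pred: 9+0-3=6
Step 11: prey: 0+0-0=0; pred: 6+0-2=4
Step 12: prey: 0+0-0=0; pred: 4+0-1=3
Max prey = 47 at step 1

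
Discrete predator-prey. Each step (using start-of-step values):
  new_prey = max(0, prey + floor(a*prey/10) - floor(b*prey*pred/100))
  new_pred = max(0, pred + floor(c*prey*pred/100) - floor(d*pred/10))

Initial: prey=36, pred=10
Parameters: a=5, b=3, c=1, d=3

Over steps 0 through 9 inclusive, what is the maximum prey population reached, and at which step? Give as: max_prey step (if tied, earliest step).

Answer: 69 4

Derivation:
Step 1: prey: 36+18-10=44; pred: 10+3-3=10
Step 2: prey: 44+22-13=53; pred: 10+4-3=11
Step 3: prey: 53+26-17=62; pred: 11+5-3=13
Step 4: prey: 62+31-24=69; pred: 13+8-3=18
Step 5: prey: 69+34-37=66; pred: 18+12-5=25
Step 6: prey: 66+33-49=50; pred: 25+16-7=34
Step 7: prey: 50+25-51=24; pred: 34+17-10=41
Step 8: prey: 24+12-29=7; pred: 41+9-12=38
Step 9: prey: 7+3-7=3; pred: 38+2-11=29
Max prey = 69 at step 4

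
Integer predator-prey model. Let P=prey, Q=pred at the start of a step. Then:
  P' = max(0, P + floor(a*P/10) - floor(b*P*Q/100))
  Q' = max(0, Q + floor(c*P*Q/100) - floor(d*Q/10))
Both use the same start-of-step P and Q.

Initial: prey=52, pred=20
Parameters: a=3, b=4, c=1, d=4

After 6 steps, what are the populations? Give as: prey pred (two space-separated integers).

Step 1: prey: 52+15-41=26; pred: 20+10-8=22
Step 2: prey: 26+7-22=11; pred: 22+5-8=19
Step 3: prey: 11+3-8=6; pred: 19+2-7=14
Step 4: prey: 6+1-3=4; pred: 14+0-5=9
Step 5: prey: 4+1-1=4; pred: 9+0-3=6
Step 6: prey: 4+1-0=5; pred: 6+0-2=4

Answer: 5 4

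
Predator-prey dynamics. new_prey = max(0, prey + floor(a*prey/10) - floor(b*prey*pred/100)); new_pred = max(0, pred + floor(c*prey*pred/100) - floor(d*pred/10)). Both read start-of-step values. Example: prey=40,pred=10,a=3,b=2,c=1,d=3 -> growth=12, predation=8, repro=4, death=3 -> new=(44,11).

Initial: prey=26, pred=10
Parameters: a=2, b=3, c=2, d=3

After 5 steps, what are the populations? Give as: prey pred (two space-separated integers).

Answer: 9 14

Derivation:
Step 1: prey: 26+5-7=24; pred: 10+5-3=12
Step 2: prey: 24+4-8=20; pred: 12+5-3=14
Step 3: prey: 20+4-8=16; pred: 14+5-4=15
Step 4: prey: 16+3-7=12; pred: 15+4-4=15
Step 5: prey: 12+2-5=9; pred: 15+3-4=14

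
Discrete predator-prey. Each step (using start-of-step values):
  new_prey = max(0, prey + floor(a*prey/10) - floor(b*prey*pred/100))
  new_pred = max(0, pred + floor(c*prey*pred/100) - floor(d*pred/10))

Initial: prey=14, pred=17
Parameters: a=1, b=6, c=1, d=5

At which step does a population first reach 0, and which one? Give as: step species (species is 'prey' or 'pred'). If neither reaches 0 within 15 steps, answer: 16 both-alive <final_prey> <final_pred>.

Answer: 16 both-alive 1 1

Derivation:
Step 1: prey: 14+1-14=1; pred: 17+2-8=11
Step 2: prey: 1+0-0=1; pred: 11+0-5=6
Step 3: prey: 1+0-0=1; pred: 6+0-3=3
Step 4: prey: 1+0-0=1; pred: 3+0-1=2
Step 5: prey: 1+0-0=1; pred: 2+0-1=1
Step 6: prey: 1+0-0=1; pred: 1+0-0=1
Steps 7-15: state stable at prey=1, pred=1 (no change)
No extinction within 15 steps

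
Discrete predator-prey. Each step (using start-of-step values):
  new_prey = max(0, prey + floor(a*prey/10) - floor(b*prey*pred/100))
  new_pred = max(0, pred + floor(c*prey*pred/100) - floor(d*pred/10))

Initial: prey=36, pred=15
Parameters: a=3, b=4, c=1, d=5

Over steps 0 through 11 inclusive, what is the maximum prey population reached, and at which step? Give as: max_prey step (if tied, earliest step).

Step 1: prey: 36+10-21=25; pred: 15+5-7=13
Step 2: prey: 25+7-13=19; pred: 13+3-6=10
Step 3: prey: 19+5-7=17; pred: 10+1-5=6
Step 4: prey: 17+5-4=18; pred: 6+1-3=4
Step 5: prey: 18+5-2=21; pred: 4+0-2=2
Step 6: prey: 21+6-1=26; pred: 2+0-1=1
Step 7: prey: 26+7-1=32; pred: 1+0-0=1
Step 8: prey: 32+9-1=40; pred: 1+0-0=1
Step 9: prey: 40+12-1=51; pred: 1+0-0=1
Step 10: prey: 51+15-2=64; pred: 1+0-0=1
Step 11: prey: 64+19-2=81; pred: 1+0-0=1
Max prey = 81 at step 11

Answer: 81 11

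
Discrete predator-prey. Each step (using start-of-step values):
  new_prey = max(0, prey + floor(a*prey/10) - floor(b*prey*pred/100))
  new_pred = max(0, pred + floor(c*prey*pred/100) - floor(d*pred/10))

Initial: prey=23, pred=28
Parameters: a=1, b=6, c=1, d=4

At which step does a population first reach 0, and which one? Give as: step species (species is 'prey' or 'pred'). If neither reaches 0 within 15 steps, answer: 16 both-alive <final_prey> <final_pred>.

Step 1: prey: 23+2-38=0; pred: 28+6-11=23
First extinction: prey at step 1

Answer: 1 prey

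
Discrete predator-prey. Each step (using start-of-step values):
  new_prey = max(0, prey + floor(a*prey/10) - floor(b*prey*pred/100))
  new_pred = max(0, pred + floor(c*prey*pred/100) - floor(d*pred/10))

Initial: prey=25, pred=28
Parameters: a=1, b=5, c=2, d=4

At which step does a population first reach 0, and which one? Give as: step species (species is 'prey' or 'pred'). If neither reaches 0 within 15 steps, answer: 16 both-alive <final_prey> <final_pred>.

Answer: 1 prey

Derivation:
Step 1: prey: 25+2-35=0; pred: 28+14-11=31
First extinction: prey at step 1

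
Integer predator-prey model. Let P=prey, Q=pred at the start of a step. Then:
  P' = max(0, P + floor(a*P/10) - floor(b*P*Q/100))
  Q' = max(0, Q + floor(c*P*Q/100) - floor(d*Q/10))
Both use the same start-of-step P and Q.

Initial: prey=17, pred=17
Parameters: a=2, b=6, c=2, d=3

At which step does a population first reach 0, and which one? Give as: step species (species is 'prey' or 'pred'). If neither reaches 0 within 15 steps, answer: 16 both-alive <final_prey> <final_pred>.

Answer: 2 prey

Derivation:
Step 1: prey: 17+3-17=3; pred: 17+5-5=17
Step 2: prey: 3+0-3=0; pred: 17+1-5=13
First extinction: prey at step 2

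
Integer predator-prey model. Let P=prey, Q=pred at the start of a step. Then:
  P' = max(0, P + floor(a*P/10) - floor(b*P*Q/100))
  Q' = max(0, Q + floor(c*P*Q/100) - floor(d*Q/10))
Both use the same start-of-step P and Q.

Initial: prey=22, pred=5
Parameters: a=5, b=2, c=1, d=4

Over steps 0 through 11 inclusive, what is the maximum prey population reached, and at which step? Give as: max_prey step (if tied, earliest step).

Step 1: prey: 22+11-2=31; pred: 5+1-2=4
Step 2: prey: 31+15-2=44; pred: 4+1-1=4
Step 3: prey: 44+22-3=63; pred: 4+1-1=4
Step 4: prey: 63+31-5=89; pred: 4+2-1=5
Step 5: prey: 89+44-8=125; pred: 5+4-2=7
Step 6: prey: 125+62-17=170; pred: 7+8-2=13
Step 7: prey: 170+85-44=211; pred: 13+22-5=30
Step 8: prey: 211+105-126=190; pred: 30+63-12=81
Step 9: prey: 190+95-307=0; pred: 81+153-32=202
Step 10: prey: 0+0-0=0; pred: 202+0-80=122
Step 11: prey: 0+0-0=0; pred: 122+0-48=74
Max prey = 211 at step 7

Answer: 211 7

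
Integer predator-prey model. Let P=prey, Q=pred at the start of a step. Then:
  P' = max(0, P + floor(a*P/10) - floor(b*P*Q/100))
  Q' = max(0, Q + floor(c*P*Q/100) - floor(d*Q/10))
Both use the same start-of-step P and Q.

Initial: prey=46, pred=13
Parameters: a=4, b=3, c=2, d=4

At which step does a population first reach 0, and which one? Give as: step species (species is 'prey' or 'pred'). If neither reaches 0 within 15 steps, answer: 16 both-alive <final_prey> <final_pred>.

Step 1: prey: 46+18-17=47; pred: 13+11-5=19
Step 2: prey: 47+18-26=39; pred: 19+17-7=29
Step 3: prey: 39+15-33=21; pred: 29+22-11=40
Step 4: prey: 21+8-25=4; pred: 40+16-16=40
Step 5: prey: 4+1-4=1; pred: 40+3-16=27
Step 6: prey: 1+0-0=1; pred: 27+0-10=17
Step 7: prey: 1+0-0=1; pred: 17+0-6=11
Step 8: prey: 1+0-0=1; pred: 11+0-4=7
Step 9: prey: 1+0-0=1; pred: 7+0-2=5
Step 10: prey: 1+0-0=1; pred: 5+0-2=3
Step 11: prey: 1+0-0=1; pred: 3+0-1=2
Step 12: prey: 1+0-0=1; pred: 2+0-0=2
Steps 13-15: state stable at prey=1, pred=2 (no change)
No extinction within 15 steps

Answer: 16 both-alive 1 2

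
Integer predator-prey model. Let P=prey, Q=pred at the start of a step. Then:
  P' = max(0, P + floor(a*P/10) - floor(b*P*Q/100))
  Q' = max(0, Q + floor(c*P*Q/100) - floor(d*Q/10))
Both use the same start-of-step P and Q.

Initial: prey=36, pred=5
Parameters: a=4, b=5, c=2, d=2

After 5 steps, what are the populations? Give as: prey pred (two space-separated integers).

Answer: 0 33

Derivation:
Step 1: prey: 36+14-9=41; pred: 5+3-1=7
Step 2: prey: 41+16-14=43; pred: 7+5-1=11
Step 3: prey: 43+17-23=37; pred: 11+9-2=18
Step 4: prey: 37+14-33=18; pred: 18+13-3=28
Step 5: prey: 18+7-25=0; pred: 28+10-5=33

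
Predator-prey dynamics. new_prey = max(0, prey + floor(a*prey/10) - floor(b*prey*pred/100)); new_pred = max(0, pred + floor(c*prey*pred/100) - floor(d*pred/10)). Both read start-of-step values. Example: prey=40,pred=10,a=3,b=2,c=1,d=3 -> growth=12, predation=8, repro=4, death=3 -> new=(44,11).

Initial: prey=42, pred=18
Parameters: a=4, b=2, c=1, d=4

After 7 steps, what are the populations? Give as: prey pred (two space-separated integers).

Answer: 44 24

Derivation:
Step 1: prey: 42+16-15=43; pred: 18+7-7=18
Step 2: prey: 43+17-15=45; pred: 18+7-7=18
Step 3: prey: 45+18-16=47; pred: 18+8-7=19
Step 4: prey: 47+18-17=48; pred: 19+8-7=20
Step 5: prey: 48+19-19=48; pred: 20+9-8=21
Step 6: prey: 48+19-20=47; pred: 21+10-8=23
Step 7: prey: 47+18-21=44; pred: 23+10-9=24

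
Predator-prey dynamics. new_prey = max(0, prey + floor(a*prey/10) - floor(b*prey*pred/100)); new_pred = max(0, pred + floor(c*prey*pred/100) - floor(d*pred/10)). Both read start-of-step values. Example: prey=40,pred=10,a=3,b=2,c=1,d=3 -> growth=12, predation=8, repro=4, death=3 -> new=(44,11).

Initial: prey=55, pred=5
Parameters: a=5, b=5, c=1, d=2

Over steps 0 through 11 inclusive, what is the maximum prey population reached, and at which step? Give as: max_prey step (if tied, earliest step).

Step 1: prey: 55+27-13=69; pred: 5+2-1=6
Step 2: prey: 69+34-20=83; pred: 6+4-1=9
Step 3: prey: 83+41-37=87; pred: 9+7-1=15
Step 4: prey: 87+43-65=65; pred: 15+13-3=25
Step 5: prey: 65+32-81=16; pred: 25+16-5=36
Step 6: prey: 16+8-28=0; pred: 36+5-7=34
Step 7: prey: 0+0-0=0; pred: 34+0-6=28
Step 8: prey: 0+0-0=0; pred: 28+0-5=23
Step 9: prey: 0+0-0=0; pred: 23+0-4=19
Step 10: prey: 0+0-0=0; pred: 19+0-3=16
Step 11: prey: 0+0-0=0; pred: 16+0-3=13
Max prey = 87 at step 3

Answer: 87 3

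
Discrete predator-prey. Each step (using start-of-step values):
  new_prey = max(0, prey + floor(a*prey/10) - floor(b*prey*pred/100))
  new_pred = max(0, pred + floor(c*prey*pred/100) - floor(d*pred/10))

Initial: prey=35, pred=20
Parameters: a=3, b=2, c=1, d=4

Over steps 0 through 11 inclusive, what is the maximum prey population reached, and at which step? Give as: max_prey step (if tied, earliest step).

Step 1: prey: 35+10-14=31; pred: 20+7-8=19
Step 2: prey: 31+9-11=29; pred: 19+5-7=17
Step 3: prey: 29+8-9=28; pred: 17+4-6=15
Step 4: prey: 28+8-8=28; pred: 15+4-6=13
Step 5: prey: 28+8-7=29; pred: 13+3-5=11
Step 6: prey: 29+8-6=31; pred: 11+3-4=10
Step 7: prey: 31+9-6=34; pred: 10+3-4=9
Step 8: prey: 34+10-6=38; pred: 9+3-3=9
Step 9: prey: 38+11-6=43; pred: 9+3-3=9
Step 10: prey: 43+12-7=48; pred: 9+3-3=9
Step 11: prey: 48+14-8=54; pred: 9+4-3=10
Max prey = 54 at step 11

Answer: 54 11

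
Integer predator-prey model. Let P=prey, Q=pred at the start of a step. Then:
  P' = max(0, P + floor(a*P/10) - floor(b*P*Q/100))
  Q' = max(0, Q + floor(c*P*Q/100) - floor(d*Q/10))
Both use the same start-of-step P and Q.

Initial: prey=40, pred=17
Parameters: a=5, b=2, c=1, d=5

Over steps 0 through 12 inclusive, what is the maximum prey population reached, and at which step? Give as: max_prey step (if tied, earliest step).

Answer: 96 6

Derivation:
Step 1: prey: 40+20-13=47; pred: 17+6-8=15
Step 2: prey: 47+23-14=56; pred: 15+7-7=15
Step 3: prey: 56+28-16=68; pred: 15+8-7=16
Step 4: prey: 68+34-21=81; pred: 16+10-8=18
Step 5: prey: 81+40-29=92; pred: 18+14-9=23
Step 6: prey: 92+46-42=96; pred: 23+21-11=33
Step 7: prey: 96+48-63=81; pred: 33+31-16=48
Step 8: prey: 81+40-77=44; pred: 48+38-24=62
Step 9: prey: 44+22-54=12; pred: 62+27-31=58
Step 10: prey: 12+6-13=5; pred: 58+6-29=35
Step 11: prey: 5+2-3=4; pred: 35+1-17=19
Step 12: prey: 4+2-1=5; pred: 19+0-9=10
Max prey = 96 at step 6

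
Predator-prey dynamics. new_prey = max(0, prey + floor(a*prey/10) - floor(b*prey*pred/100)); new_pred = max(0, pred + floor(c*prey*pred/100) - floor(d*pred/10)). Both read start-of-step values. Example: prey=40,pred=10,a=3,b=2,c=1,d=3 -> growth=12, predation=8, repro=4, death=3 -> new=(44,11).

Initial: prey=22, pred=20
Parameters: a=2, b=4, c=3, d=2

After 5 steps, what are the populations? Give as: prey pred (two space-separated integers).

Step 1: prey: 22+4-17=9; pred: 20+13-4=29
Step 2: prey: 9+1-10=0; pred: 29+7-5=31
Step 3: prey: 0+0-0=0; pred: 31+0-6=25
Step 4: prey: 0+0-0=0; pred: 25+0-5=20
Step 5: prey: 0+0-0=0; pred: 20+0-4=16

Answer: 0 16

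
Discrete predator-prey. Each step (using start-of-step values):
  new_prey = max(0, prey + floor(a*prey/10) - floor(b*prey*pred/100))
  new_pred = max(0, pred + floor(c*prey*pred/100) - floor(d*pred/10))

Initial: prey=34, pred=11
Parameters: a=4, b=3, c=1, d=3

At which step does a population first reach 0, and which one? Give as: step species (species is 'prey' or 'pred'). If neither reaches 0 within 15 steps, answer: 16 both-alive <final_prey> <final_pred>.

Answer: 16 both-alive 18 8

Derivation:
Step 1: prey: 34+13-11=36; pred: 11+3-3=11
Step 2: prey: 36+14-11=39; pred: 11+3-3=11
Step 3: prey: 39+15-12=42; pred: 11+4-3=12
Step 4: prey: 42+16-15=43; pred: 12+5-3=14
Step 5: prey: 43+17-18=42; pred: 14+6-4=16
Step 6: prey: 42+16-20=38; pred: 16+6-4=18
Step 7: prey: 38+15-20=33; pred: 18+6-5=19
Step 8: prey: 33+13-18=28; pred: 19+6-5=20
Step 9: prey: 28+11-16=23; pred: 20+5-6=19
Step 10: prey: 23+9-13=19; pred: 19+4-5=18
Step 11: prey: 19+7-10=16; pred: 18+3-5=16
Step 12: prey: 16+6-7=15; pred: 16+2-4=14
Step 13: prey: 15+6-6=15; pred: 14+2-4=12
Step 14: prey: 15+6-5=16; pred: 12+1-3=10
Step 15: prey: 16+6-4=18; pred: 10+1-3=8
No extinction within 15 steps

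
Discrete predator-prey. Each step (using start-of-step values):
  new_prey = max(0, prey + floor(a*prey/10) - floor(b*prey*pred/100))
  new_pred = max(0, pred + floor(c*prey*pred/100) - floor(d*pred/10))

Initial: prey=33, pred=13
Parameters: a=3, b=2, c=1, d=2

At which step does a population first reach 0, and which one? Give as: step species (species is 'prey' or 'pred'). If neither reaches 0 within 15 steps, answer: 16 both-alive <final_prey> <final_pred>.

Answer: 16 both-alive 8 12

Derivation:
Step 1: prey: 33+9-8=34; pred: 13+4-2=15
Step 2: prey: 34+10-10=34; pred: 15+5-3=17
Step 3: prey: 34+10-11=33; pred: 17+5-3=19
Step 4: prey: 33+9-12=30; pred: 19+6-3=22
Step 5: prey: 30+9-13=26; pred: 22+6-4=24
Step 6: prey: 26+7-12=21; pred: 24+6-4=26
Step 7: prey: 21+6-10=17; pred: 26+5-5=26
Step 8: prey: 17+5-8=14; pred: 26+4-5=25
Step 9: prey: 14+4-7=11; pred: 25+3-5=23
Step 10: prey: 11+3-5=9; pred: 23+2-4=21
Step 11: prey: 9+2-3=8; pred: 21+1-4=18
Step 12: prey: 8+2-2=8; pred: 18+1-3=16
Step 13: prey: 8+2-2=8; pred: 16+1-3=14
Step 14: prey: 8+2-2=8; pred: 14+1-2=13
Step 15: prey: 8+2-2=8; pred: 13+1-2=12
No extinction within 15 steps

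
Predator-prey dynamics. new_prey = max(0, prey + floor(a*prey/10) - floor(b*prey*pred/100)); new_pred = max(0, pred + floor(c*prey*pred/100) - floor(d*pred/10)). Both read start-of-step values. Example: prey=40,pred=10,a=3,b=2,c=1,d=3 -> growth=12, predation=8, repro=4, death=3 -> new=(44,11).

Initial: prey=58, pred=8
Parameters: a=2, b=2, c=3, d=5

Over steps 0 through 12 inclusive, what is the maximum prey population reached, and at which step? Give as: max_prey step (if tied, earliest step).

Step 1: prey: 58+11-9=60; pred: 8+13-4=17
Step 2: prey: 60+12-20=52; pred: 17+30-8=39
Step 3: prey: 52+10-40=22; pred: 39+60-19=80
Step 4: prey: 22+4-35=0; pred: 80+52-40=92
Step 5: prey: 0+0-0=0; pred: 92+0-46=46
Step 6: prey: 0+0-0=0; pred: 46+0-23=23
Step 7: prey: 0+0-0=0; pred: 23+0-11=12
Step 8: prey: 0+0-0=0; pred: 12+0-6=6
Step 9: prey: 0+0-0=0; pred: 6+0-3=3
Step 10: prey: 0+0-0=0; pred: 3+0-1=2
Step 11: prey: 0+0-0=0; pred: 2+0-1=1
Step 12: prey: 0+0-0=0; pred: 1+0-0=1
Max prey = 60 at step 1

Answer: 60 1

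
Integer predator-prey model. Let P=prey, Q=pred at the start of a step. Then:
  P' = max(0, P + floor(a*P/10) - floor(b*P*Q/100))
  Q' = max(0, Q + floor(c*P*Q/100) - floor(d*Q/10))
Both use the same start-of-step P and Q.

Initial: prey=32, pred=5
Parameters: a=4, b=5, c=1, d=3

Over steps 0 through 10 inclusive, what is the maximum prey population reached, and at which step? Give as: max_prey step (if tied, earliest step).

Step 1: prey: 32+12-8=36; pred: 5+1-1=5
Step 2: prey: 36+14-9=41; pred: 5+1-1=5
Step 3: prey: 41+16-10=47; pred: 5+2-1=6
Step 4: prey: 47+18-14=51; pred: 6+2-1=7
Step 5: prey: 51+20-17=54; pred: 7+3-2=8
Step 6: prey: 54+21-21=54; pred: 8+4-2=10
Step 7: prey: 54+21-27=48; pred: 10+5-3=12
Step 8: prey: 48+19-28=39; pred: 12+5-3=14
Step 9: prey: 39+15-27=27; pred: 14+5-4=15
Step 10: prey: 27+10-20=17; pred: 15+4-4=15
Max prey = 54 at step 5

Answer: 54 5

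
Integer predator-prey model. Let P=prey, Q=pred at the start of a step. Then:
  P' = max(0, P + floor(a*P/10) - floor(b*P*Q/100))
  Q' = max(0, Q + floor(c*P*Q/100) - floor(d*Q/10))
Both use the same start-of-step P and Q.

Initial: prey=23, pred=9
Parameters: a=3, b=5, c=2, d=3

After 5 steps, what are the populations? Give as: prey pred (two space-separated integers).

Answer: 6 9

Derivation:
Step 1: prey: 23+6-10=19; pred: 9+4-2=11
Step 2: prey: 19+5-10=14; pred: 11+4-3=12
Step 3: prey: 14+4-8=10; pred: 12+3-3=12
Step 4: prey: 10+3-6=7; pred: 12+2-3=11
Step 5: prey: 7+2-3=6; pred: 11+1-3=9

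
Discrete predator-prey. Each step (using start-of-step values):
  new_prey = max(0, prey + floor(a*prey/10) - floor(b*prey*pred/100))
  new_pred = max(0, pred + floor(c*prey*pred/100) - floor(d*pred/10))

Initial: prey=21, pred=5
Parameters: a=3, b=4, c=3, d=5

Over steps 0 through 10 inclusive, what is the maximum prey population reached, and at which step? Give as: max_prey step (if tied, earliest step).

Answer: 25 3

Derivation:
Step 1: prey: 21+6-4=23; pred: 5+3-2=6
Step 2: prey: 23+6-5=24; pred: 6+4-3=7
Step 3: prey: 24+7-6=25; pred: 7+5-3=9
Step 4: prey: 25+7-9=23; pred: 9+6-4=11
Step 5: prey: 23+6-10=19; pred: 11+7-5=13
Step 6: prey: 19+5-9=15; pred: 13+7-6=14
Step 7: prey: 15+4-8=11; pred: 14+6-7=13
Step 8: prey: 11+3-5=9; pred: 13+4-6=11
Step 9: prey: 9+2-3=8; pred: 11+2-5=8
Step 10: prey: 8+2-2=8; pred: 8+1-4=5
Max prey = 25 at step 3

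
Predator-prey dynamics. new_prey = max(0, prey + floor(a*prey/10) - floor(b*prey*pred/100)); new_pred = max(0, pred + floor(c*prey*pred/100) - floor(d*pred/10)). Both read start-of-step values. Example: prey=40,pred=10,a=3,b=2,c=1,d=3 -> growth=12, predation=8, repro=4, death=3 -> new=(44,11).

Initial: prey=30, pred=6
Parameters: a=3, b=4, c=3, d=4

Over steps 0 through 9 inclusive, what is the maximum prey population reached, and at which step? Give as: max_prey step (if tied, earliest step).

Answer: 32 1

Derivation:
Step 1: prey: 30+9-7=32; pred: 6+5-2=9
Step 2: prey: 32+9-11=30; pred: 9+8-3=14
Step 3: prey: 30+9-16=23; pred: 14+12-5=21
Step 4: prey: 23+6-19=10; pred: 21+14-8=27
Step 5: prey: 10+3-10=3; pred: 27+8-10=25
Step 6: prey: 3+0-3=0; pred: 25+2-10=17
Step 7: prey: 0+0-0=0; pred: 17+0-6=11
Step 8: prey: 0+0-0=0; pred: 11+0-4=7
Step 9: prey: 0+0-0=0; pred: 7+0-2=5
Max prey = 32 at step 1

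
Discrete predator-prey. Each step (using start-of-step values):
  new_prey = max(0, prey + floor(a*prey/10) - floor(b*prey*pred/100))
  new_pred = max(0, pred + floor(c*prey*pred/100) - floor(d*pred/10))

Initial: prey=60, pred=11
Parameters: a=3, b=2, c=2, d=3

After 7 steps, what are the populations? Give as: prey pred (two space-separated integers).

Step 1: prey: 60+18-13=65; pred: 11+13-3=21
Step 2: prey: 65+19-27=57; pred: 21+27-6=42
Step 3: prey: 57+17-47=27; pred: 42+47-12=77
Step 4: prey: 27+8-41=0; pred: 77+41-23=95
Step 5: prey: 0+0-0=0; pred: 95+0-28=67
Step 6: prey: 0+0-0=0; pred: 67+0-20=47
Step 7: prey: 0+0-0=0; pred: 47+0-14=33

Answer: 0 33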